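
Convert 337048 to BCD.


Each digit → 4-bit binary:
  3 → 0011
  3 → 0011
  7 → 0111
  0 → 0000
  4 → 0100
  8 → 1000
= 0011 0011 0111 0000 0100 1000


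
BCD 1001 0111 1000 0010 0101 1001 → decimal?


Each 4-bit group → digit:
  1001 → 9
  0111 → 7
  1000 → 8
  0010 → 2
  0101 → 5
  1001 → 9
= 978259


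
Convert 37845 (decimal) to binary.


Divide by 2 repeatedly:
37845 ÷ 2 = 18922 remainder 1
18922 ÷ 2 = 9461 remainder 0
9461 ÷ 2 = 4730 remainder 1
4730 ÷ 2 = 2365 remainder 0
2365 ÷ 2 = 1182 remainder 1
1182 ÷ 2 = 591 remainder 0
591 ÷ 2 = 295 remainder 1
295 ÷ 2 = 147 remainder 1
147 ÷ 2 = 73 remainder 1
73 ÷ 2 = 36 remainder 1
36 ÷ 2 = 18 remainder 0
18 ÷ 2 = 9 remainder 0
9 ÷ 2 = 4 remainder 1
4 ÷ 2 = 2 remainder 0
2 ÷ 2 = 1 remainder 0
1 ÷ 2 = 0 remainder 1
Reading remainders bottom-up:
= 1001001111010101


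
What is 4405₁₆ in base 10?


Positional values:
Position 0: 5 × 16^0 = 5 × 1 = 5
Position 1: 0 × 16^1 = 0 × 16 = 0
Position 2: 4 × 16^2 = 4 × 256 = 1024
Position 3: 4 × 16^3 = 4 × 4096 = 16384
Sum = 5 + 0 + 1024 + 16384
= 17413


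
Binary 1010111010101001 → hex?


Group into 4-bit nibbles: 1010111010101001
  1010 = A
  1110 = E
  1010 = A
  1001 = 9
= 0xAEA9


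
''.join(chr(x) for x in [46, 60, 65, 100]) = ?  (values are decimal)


Codes (decimal): 46 60 65 100
Per-code ASCII lookup:
  46  (special character) → '.'
  60  (special character) → '<'
  65  (range 65-90: uppercase, 65 - 65 = 0) → 'A'
  100  (range 97-122: lowercase, 100 - 97 = 3) → 'd'
= '.<Ad'


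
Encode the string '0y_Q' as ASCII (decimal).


String: '0y_Q'  (4 characters)
Per-character ASCII lookup:
  '0': digits start at 48: '0' = 48 + 0 = 48
  'y': lowercase starts at 97: 'y' = 97 + 24 = 121
  '_': special character: '_' = 95
  'Q': uppercase starts at 65: 'Q' = 65 + 16 = 81
= 48 121 95 81


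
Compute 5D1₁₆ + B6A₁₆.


Align and add column by column (LSB to MSB, each column mod 16 with carry):
  05D1
+ 0B6A
  ----
  col 0: 1(1) + A(10) + 0 (carry in) = 11 → B(11), carry out 0
  col 1: D(13) + 6(6) + 0 (carry in) = 19 → 3(3), carry out 1
  col 2: 5(5) + B(11) + 1 (carry in) = 17 → 1(1), carry out 1
  col 3: 0(0) + 0(0) + 1 (carry in) = 1 → 1(1), carry out 0
Reading digits MSB→LSB: 113B
Strip leading zeros: 113B
= 0x113B


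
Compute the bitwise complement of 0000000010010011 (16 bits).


Original: 0000000010010011
Invert all bits:
  bit 0: 0 → 1
  bit 1: 0 → 1
  bit 2: 0 → 1
  bit 3: 0 → 1
  bit 4: 0 → 1
  bit 5: 0 → 1
  bit 6: 0 → 1
  bit 7: 0 → 1
  bit 8: 1 → 0
  bit 9: 0 → 1
  bit 10: 0 → 1
  bit 11: 1 → 0
  bit 12: 0 → 1
  bit 13: 0 → 1
  bit 14: 1 → 0
  bit 15: 1 → 0
= 1111111101101100


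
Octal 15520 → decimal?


Positional values:
Position 0: 0 × 8^0 = 0
Position 1: 2 × 8^1 = 16
Position 2: 5 × 8^2 = 320
Position 3: 5 × 8^3 = 2560
Position 4: 1 × 8^4 = 4096
Sum = 0 + 16 + 320 + 2560 + 4096
= 6992


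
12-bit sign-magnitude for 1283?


Sign bit: 0 (positive)
Magnitude: 1283 = 10100000011
= 010100000011


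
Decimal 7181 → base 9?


Divide by 9 repeatedly:
7181 ÷ 9 = 797 remainder 8
797 ÷ 9 = 88 remainder 5
88 ÷ 9 = 9 remainder 7
9 ÷ 9 = 1 remainder 0
1 ÷ 9 = 0 remainder 1
Reading remainders bottom-up:
= 10758


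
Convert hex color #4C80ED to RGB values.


Hex: #4C80ED
R = 4C₁₆ = 76
G = 80₁₆ = 128
B = ED₁₆ = 237
= RGB(76, 128, 237)


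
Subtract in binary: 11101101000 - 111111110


Align and subtract column by column (LSB to MSB, borrowing when needed):
  11101101000
- 00111111110
  -----------
  col 0: (0 - 0 borrow-in) - 0 → 0 - 0 = 0, borrow out 0
  col 1: (0 - 0 borrow-in) - 1 → borrow from next column: (0+2) - 1 = 1, borrow out 1
  col 2: (0 - 1 borrow-in) - 1 → borrow from next column: (-1+2) - 1 = 0, borrow out 1
  col 3: (1 - 1 borrow-in) - 1 → borrow from next column: (0+2) - 1 = 1, borrow out 1
  col 4: (0 - 1 borrow-in) - 1 → borrow from next column: (-1+2) - 1 = 0, borrow out 1
  col 5: (1 - 1 borrow-in) - 1 → borrow from next column: (0+2) - 1 = 1, borrow out 1
  col 6: (1 - 1 borrow-in) - 1 → borrow from next column: (0+2) - 1 = 1, borrow out 1
  col 7: (0 - 1 borrow-in) - 1 → borrow from next column: (-1+2) - 1 = 0, borrow out 1
  col 8: (1 - 1 borrow-in) - 1 → borrow from next column: (0+2) - 1 = 1, borrow out 1
  col 9: (1 - 1 borrow-in) - 0 → 0 - 0 = 0, borrow out 0
  col 10: (1 - 0 borrow-in) - 0 → 1 - 0 = 1, borrow out 0
Reading bits MSB→LSB: 10101101010
Strip leading zeros: 10101101010
= 10101101010


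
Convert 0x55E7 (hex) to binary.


Each hex digit → 4 binary bits:
  5 = 0101
  5 = 0101
  E = 1110
  7 = 0111
Concatenate: 0101 0101 1110 0111
= 0101010111100111


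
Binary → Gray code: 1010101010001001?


Binary: 1010101010001001
Gray code: G = B XOR (B >> 1)
B >> 1 = 0101010101000100
1010101010001001 XOR 0101010101000100:
  1 XOR 0 = 1
  0 XOR 1 = 1
  1 XOR 0 = 1
  0 XOR 1 = 1
  1 XOR 0 = 1
  0 XOR 1 = 1
  1 XOR 0 = 1
  0 XOR 1 = 1
  1 XOR 0 = 1
  0 XOR 1 = 1
  0 XOR 0 = 0
  0 XOR 0 = 0
  1 XOR 0 = 1
  0 XOR 1 = 1
  0 XOR 0 = 0
  1 XOR 0 = 1
= 1111111111001101


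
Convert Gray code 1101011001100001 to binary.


Gray code: 1101011001100001
MSB stays the same: 1
Each subsequent bit = prev_binary XOR current_gray:
  B[1] = 1 XOR 1 = 0
  B[2] = 0 XOR 0 = 0
  B[3] = 0 XOR 1 = 1
  B[4] = 1 XOR 0 = 1
  B[5] = 1 XOR 1 = 0
  B[6] = 0 XOR 1 = 1
  B[7] = 1 XOR 0 = 1
  B[8] = 1 XOR 0 = 1
  B[9] = 1 XOR 1 = 0
  B[10] = 0 XOR 1 = 1
  B[11] = 1 XOR 0 = 1
  B[12] = 1 XOR 0 = 1
  B[13] = 1 XOR 0 = 1
  B[14] = 1 XOR 0 = 1
  B[15] = 1 XOR 1 = 0
= 1001101110111110 (39870 decimal)


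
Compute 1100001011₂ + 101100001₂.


Align and add column by column (LSB to MSB, carry propagating):
  01100001011
+ 00101100001
  -----------
  col 0: 1 + 1 + 0 (carry in) = 2 → bit 0, carry out 1
  col 1: 1 + 0 + 1 (carry in) = 2 → bit 0, carry out 1
  col 2: 0 + 0 + 1 (carry in) = 1 → bit 1, carry out 0
  col 3: 1 + 0 + 0 (carry in) = 1 → bit 1, carry out 0
  col 4: 0 + 0 + 0 (carry in) = 0 → bit 0, carry out 0
  col 5: 0 + 1 + 0 (carry in) = 1 → bit 1, carry out 0
  col 6: 0 + 1 + 0 (carry in) = 1 → bit 1, carry out 0
  col 7: 0 + 0 + 0 (carry in) = 0 → bit 0, carry out 0
  col 8: 1 + 1 + 0 (carry in) = 2 → bit 0, carry out 1
  col 9: 1 + 0 + 1 (carry in) = 2 → bit 0, carry out 1
  col 10: 0 + 0 + 1 (carry in) = 1 → bit 1, carry out 0
Reading bits MSB→LSB: 10001101100
Strip leading zeros: 10001101100
= 10001101100


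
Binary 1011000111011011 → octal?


Group into 3-bit groups: 001011000111011011
  001 = 1
  011 = 3
  000 = 0
  111 = 7
  011 = 3
  011 = 3
= 0o130733


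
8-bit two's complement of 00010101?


Original: 00010101
Step 1 - Invert all bits: 11101010
Step 2 - Add 1: 11101010 + 1
= 11101011 (represents -21)


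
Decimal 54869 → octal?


Divide by 8 repeatedly:
54869 ÷ 8 = 6858 remainder 5
6858 ÷ 8 = 857 remainder 2
857 ÷ 8 = 107 remainder 1
107 ÷ 8 = 13 remainder 3
13 ÷ 8 = 1 remainder 5
1 ÷ 8 = 0 remainder 1
Reading remainders bottom-up:
= 0o153125


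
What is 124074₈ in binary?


Each octal digit → 3 binary bits:
  1 = 001
  2 = 010
  4 = 100
  0 = 000
  7 = 111
  4 = 100
Concatenate: 001 010 100 000 111 100
= 001010100000111100


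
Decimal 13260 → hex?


Divide by 16 repeatedly:
13260 ÷ 16 = 828 remainder 12 (C)
828 ÷ 16 = 51 remainder 12 (C)
51 ÷ 16 = 3 remainder 3 (3)
3 ÷ 16 = 0 remainder 3 (3)
Reading remainders bottom-up:
= 0x33CC


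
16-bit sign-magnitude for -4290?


Sign bit: 1 (negative)
Magnitude: 4290 = 001000011000010
= 1001000011000010


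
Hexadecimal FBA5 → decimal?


Positional values:
Position 0: 5 × 16^0 = 5 × 1 = 5
Position 1: A × 16^1 = 10 × 16 = 160
Position 2: B × 16^2 = 11 × 256 = 2816
Position 3: F × 16^3 = 15 × 4096 = 61440
Sum = 5 + 160 + 2816 + 61440
= 64421


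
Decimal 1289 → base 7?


Divide by 7 repeatedly:
1289 ÷ 7 = 184 remainder 1
184 ÷ 7 = 26 remainder 2
26 ÷ 7 = 3 remainder 5
3 ÷ 7 = 0 remainder 3
Reading remainders bottom-up:
= 3521


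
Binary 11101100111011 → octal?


Group into 3-bit groups: 011101100111011
  011 = 3
  101 = 5
  100 = 4
  111 = 7
  011 = 3
= 0o35473


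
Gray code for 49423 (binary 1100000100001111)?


Binary: 1100000100001111
Gray code: G = B XOR (B >> 1)
B >> 1 = 0110000010000111
1100000100001111 XOR 0110000010000111:
  1 XOR 0 = 1
  1 XOR 1 = 0
  0 XOR 1 = 1
  0 XOR 0 = 0
  0 XOR 0 = 0
  0 XOR 0 = 0
  0 XOR 0 = 0
  1 XOR 0 = 1
  0 XOR 1 = 1
  0 XOR 0 = 0
  0 XOR 0 = 0
  0 XOR 0 = 0
  1 XOR 0 = 1
  1 XOR 1 = 0
  1 XOR 1 = 0
  1 XOR 1 = 0
= 1010000110001000


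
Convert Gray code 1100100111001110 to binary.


Gray code: 1100100111001110
MSB stays the same: 1
Each subsequent bit = prev_binary XOR current_gray:
  B[1] = 1 XOR 1 = 0
  B[2] = 0 XOR 0 = 0
  B[3] = 0 XOR 0 = 0
  B[4] = 0 XOR 1 = 1
  B[5] = 1 XOR 0 = 1
  B[6] = 1 XOR 0 = 1
  B[7] = 1 XOR 1 = 0
  B[8] = 0 XOR 1 = 1
  B[9] = 1 XOR 1 = 0
  B[10] = 0 XOR 0 = 0
  B[11] = 0 XOR 0 = 0
  B[12] = 0 XOR 1 = 1
  B[13] = 1 XOR 1 = 0
  B[14] = 0 XOR 1 = 1
  B[15] = 1 XOR 0 = 1
= 1000111010001011 (36491 decimal)


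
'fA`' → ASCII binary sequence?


String: 'fA`'  (3 characters)
Per-character ASCII lookup:
  'f': lowercase starts at 97: 'f' = 97 + 5 = 102 → 1100110
  'A': uppercase starts at 65: 'A' = 65 + 0 = 65 → 1000001
  '`': special character: '`' = 96 → 1100000
= 1100110 1000001 1100000


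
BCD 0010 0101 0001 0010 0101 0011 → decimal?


Each 4-bit group → digit:
  0010 → 2
  0101 → 5
  0001 → 1
  0010 → 2
  0101 → 5
  0011 → 3
= 251253


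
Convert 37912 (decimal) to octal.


Divide by 8 repeatedly:
37912 ÷ 8 = 4739 remainder 0
4739 ÷ 8 = 592 remainder 3
592 ÷ 8 = 74 remainder 0
74 ÷ 8 = 9 remainder 2
9 ÷ 8 = 1 remainder 1
1 ÷ 8 = 0 remainder 1
Reading remainders bottom-up:
= 0o112030


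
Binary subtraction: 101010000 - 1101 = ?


Align and subtract column by column (LSB to MSB, borrowing when needed):
  101010000
- 000001101
  ---------
  col 0: (0 - 0 borrow-in) - 1 → borrow from next column: (0+2) - 1 = 1, borrow out 1
  col 1: (0 - 1 borrow-in) - 0 → borrow from next column: (-1+2) - 0 = 1, borrow out 1
  col 2: (0 - 1 borrow-in) - 1 → borrow from next column: (-1+2) - 1 = 0, borrow out 1
  col 3: (0 - 1 borrow-in) - 1 → borrow from next column: (-1+2) - 1 = 0, borrow out 1
  col 4: (1 - 1 borrow-in) - 0 → 0 - 0 = 0, borrow out 0
  col 5: (0 - 0 borrow-in) - 0 → 0 - 0 = 0, borrow out 0
  col 6: (1 - 0 borrow-in) - 0 → 1 - 0 = 1, borrow out 0
  col 7: (0 - 0 borrow-in) - 0 → 0 - 0 = 0, borrow out 0
  col 8: (1 - 0 borrow-in) - 0 → 1 - 0 = 1, borrow out 0
Reading bits MSB→LSB: 101000011
Strip leading zeros: 101000011
= 101000011


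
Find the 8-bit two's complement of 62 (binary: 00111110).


Original: 00111110
Step 1 - Invert all bits: 11000001
Step 2 - Add 1: 11000001 + 1
= 11000010 (represents -62)


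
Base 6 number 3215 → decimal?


Positional values (base 6):
  5 × 6^0 = 5 × 1 = 5
  1 × 6^1 = 1 × 6 = 6
  2 × 6^2 = 2 × 36 = 72
  3 × 6^3 = 3 × 216 = 648
Sum = 5 + 6 + 72 + 648
= 731


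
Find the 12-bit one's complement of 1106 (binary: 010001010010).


Original: 010001010010
Invert all bits:
  bit 0: 0 → 1
  bit 1: 1 → 0
  bit 2: 0 → 1
  bit 3: 0 → 1
  bit 4: 0 → 1
  bit 5: 1 → 0
  bit 6: 0 → 1
  bit 7: 1 → 0
  bit 8: 0 → 1
  bit 9: 0 → 1
  bit 10: 1 → 0
  bit 11: 0 → 1
= 101110101101


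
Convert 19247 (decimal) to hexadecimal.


Divide by 16 repeatedly:
19247 ÷ 16 = 1202 remainder 15 (F)
1202 ÷ 16 = 75 remainder 2 (2)
75 ÷ 16 = 4 remainder 11 (B)
4 ÷ 16 = 0 remainder 4 (4)
Reading remainders bottom-up:
= 0x4B2F


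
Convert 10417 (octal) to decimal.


Positional values:
Position 0: 7 × 8^0 = 7
Position 1: 1 × 8^1 = 8
Position 2: 4 × 8^2 = 256
Position 3: 0 × 8^3 = 0
Position 4: 1 × 8^4 = 4096
Sum = 7 + 8 + 256 + 0 + 4096
= 4367


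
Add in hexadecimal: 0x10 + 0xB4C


Align and add column by column (LSB to MSB, each column mod 16 with carry):
  0010
+ 0B4C
  ----
  col 0: 0(0) + C(12) + 0 (carry in) = 12 → C(12), carry out 0
  col 1: 1(1) + 4(4) + 0 (carry in) = 5 → 5(5), carry out 0
  col 2: 0(0) + B(11) + 0 (carry in) = 11 → B(11), carry out 0
  col 3: 0(0) + 0(0) + 0 (carry in) = 0 → 0(0), carry out 0
Reading digits MSB→LSB: 0B5C
Strip leading zeros: B5C
= 0xB5C


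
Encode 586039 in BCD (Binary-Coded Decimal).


Each digit → 4-bit binary:
  5 → 0101
  8 → 1000
  6 → 0110
  0 → 0000
  3 → 0011
  9 → 1001
= 0101 1000 0110 0000 0011 1001


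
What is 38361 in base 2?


Divide by 2 repeatedly:
38361 ÷ 2 = 19180 remainder 1
19180 ÷ 2 = 9590 remainder 0
9590 ÷ 2 = 4795 remainder 0
4795 ÷ 2 = 2397 remainder 1
2397 ÷ 2 = 1198 remainder 1
1198 ÷ 2 = 599 remainder 0
599 ÷ 2 = 299 remainder 1
299 ÷ 2 = 149 remainder 1
149 ÷ 2 = 74 remainder 1
74 ÷ 2 = 37 remainder 0
37 ÷ 2 = 18 remainder 1
18 ÷ 2 = 9 remainder 0
9 ÷ 2 = 4 remainder 1
4 ÷ 2 = 2 remainder 0
2 ÷ 2 = 1 remainder 0
1 ÷ 2 = 0 remainder 1
Reading remainders bottom-up:
= 1001010111011001


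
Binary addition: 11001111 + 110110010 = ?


Align and add column by column (LSB to MSB, carry propagating):
  0011001111
+ 0110110010
  ----------
  col 0: 1 + 0 + 0 (carry in) = 1 → bit 1, carry out 0
  col 1: 1 + 1 + 0 (carry in) = 2 → bit 0, carry out 1
  col 2: 1 + 0 + 1 (carry in) = 2 → bit 0, carry out 1
  col 3: 1 + 0 + 1 (carry in) = 2 → bit 0, carry out 1
  col 4: 0 + 1 + 1 (carry in) = 2 → bit 0, carry out 1
  col 5: 0 + 1 + 1 (carry in) = 2 → bit 0, carry out 1
  col 6: 1 + 0 + 1 (carry in) = 2 → bit 0, carry out 1
  col 7: 1 + 1 + 1 (carry in) = 3 → bit 1, carry out 1
  col 8: 0 + 1 + 1 (carry in) = 2 → bit 0, carry out 1
  col 9: 0 + 0 + 1 (carry in) = 1 → bit 1, carry out 0
Reading bits MSB→LSB: 1010000001
Strip leading zeros: 1010000001
= 1010000001


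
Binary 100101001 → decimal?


Positional values:
Bit 0: 1 × 2^0 = 1
Bit 3: 1 × 2^3 = 8
Bit 5: 1 × 2^5 = 32
Bit 8: 1 × 2^8 = 256
Sum = 1 + 8 + 32 + 256
= 297


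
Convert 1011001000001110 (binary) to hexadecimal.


Group into 4-bit nibbles: 1011001000001110
  1011 = B
  0010 = 2
  0000 = 0
  1110 = E
= 0xB20E


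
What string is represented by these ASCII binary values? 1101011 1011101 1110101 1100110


Codes (binary): 1101011 1011101 1110101 1100110
Per-code ASCII lookup:
  1101011 = 107  (range 97-122: lowercase, 107 - 97 = 10) → 'k'
  1011101 = 93  (special character) → ']'
  1110101 = 117  (range 97-122: lowercase, 117 - 97 = 20) → 'u'
  1100110 = 102  (range 97-122: lowercase, 102 - 97 = 5) → 'f'
= 'k]uf'


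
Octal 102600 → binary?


Each octal digit → 3 binary bits:
  1 = 001
  0 = 000
  2 = 010
  6 = 110
  0 = 000
  0 = 000
Concatenate: 001 000 010 110 000 000
= 001000010110000000


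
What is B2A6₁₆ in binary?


Each hex digit → 4 binary bits:
  B = 1011
  2 = 0010
  A = 1010
  6 = 0110
Concatenate: 1011 0010 1010 0110
= 1011001010100110


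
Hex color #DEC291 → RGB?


Hex: #DEC291
R = DE₁₆ = 222
G = C2₁₆ = 194
B = 91₁₆ = 145
= RGB(222, 194, 145)


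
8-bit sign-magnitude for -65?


Sign bit: 1 (negative)
Magnitude: 65 = 1000001
= 11000001


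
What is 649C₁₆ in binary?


Each hex digit → 4 binary bits:
  6 = 0110
  4 = 0100
  9 = 1001
  C = 1100
Concatenate: 0110 0100 1001 1100
= 0110010010011100


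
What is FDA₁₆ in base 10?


Positional values:
Position 0: A × 16^0 = 10 × 1 = 10
Position 1: D × 16^1 = 13 × 16 = 208
Position 2: F × 16^2 = 15 × 256 = 3840
Sum = 10 + 208 + 3840
= 4058


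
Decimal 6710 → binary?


Divide by 2 repeatedly:
6710 ÷ 2 = 3355 remainder 0
3355 ÷ 2 = 1677 remainder 1
1677 ÷ 2 = 838 remainder 1
838 ÷ 2 = 419 remainder 0
419 ÷ 2 = 209 remainder 1
209 ÷ 2 = 104 remainder 1
104 ÷ 2 = 52 remainder 0
52 ÷ 2 = 26 remainder 0
26 ÷ 2 = 13 remainder 0
13 ÷ 2 = 6 remainder 1
6 ÷ 2 = 3 remainder 0
3 ÷ 2 = 1 remainder 1
1 ÷ 2 = 0 remainder 1
Reading remainders bottom-up:
= 1101000110110


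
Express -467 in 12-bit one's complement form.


Original: 000111010011
Invert all bits:
  bit 0: 0 → 1
  bit 1: 0 → 1
  bit 2: 0 → 1
  bit 3: 1 → 0
  bit 4: 1 → 0
  bit 5: 1 → 0
  bit 6: 0 → 1
  bit 7: 1 → 0
  bit 8: 0 → 1
  bit 9: 0 → 1
  bit 10: 1 → 0
  bit 11: 1 → 0
= 111000101100


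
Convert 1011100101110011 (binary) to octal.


Group into 3-bit groups: 001011100101110011
  001 = 1
  011 = 3
  100 = 4
  101 = 5
  110 = 6
  011 = 3
= 0o134563


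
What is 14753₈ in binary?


Each octal digit → 3 binary bits:
  1 = 001
  4 = 100
  7 = 111
  5 = 101
  3 = 011
Concatenate: 001 100 111 101 011
= 001100111101011


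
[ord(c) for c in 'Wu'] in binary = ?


String: 'Wu'  (2 characters)
Per-character ASCII lookup:
  'W': uppercase starts at 65: 'W' = 65 + 22 = 87 → 1010111
  'u': lowercase starts at 97: 'u' = 97 + 20 = 117 → 1110101
= 1010111 1110101


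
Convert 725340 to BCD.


Each digit → 4-bit binary:
  7 → 0111
  2 → 0010
  5 → 0101
  3 → 0011
  4 → 0100
  0 → 0000
= 0111 0010 0101 0011 0100 0000


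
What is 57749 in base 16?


Divide by 16 repeatedly:
57749 ÷ 16 = 3609 remainder 5 (5)
3609 ÷ 16 = 225 remainder 9 (9)
225 ÷ 16 = 14 remainder 1 (1)
14 ÷ 16 = 0 remainder 14 (E)
Reading remainders bottom-up:
= 0xE195


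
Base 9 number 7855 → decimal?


Positional values (base 9):
  5 × 9^0 = 5 × 1 = 5
  5 × 9^1 = 5 × 9 = 45
  8 × 9^2 = 8 × 81 = 648
  7 × 9^3 = 7 × 729 = 5103
Sum = 5 + 45 + 648 + 5103
= 5801


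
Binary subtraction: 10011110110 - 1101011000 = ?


Align and subtract column by column (LSB to MSB, borrowing when needed):
  10011110110
- 01101011000
  -----------
  col 0: (0 - 0 borrow-in) - 0 → 0 - 0 = 0, borrow out 0
  col 1: (1 - 0 borrow-in) - 0 → 1 - 0 = 1, borrow out 0
  col 2: (1 - 0 borrow-in) - 0 → 1 - 0 = 1, borrow out 0
  col 3: (0 - 0 borrow-in) - 1 → borrow from next column: (0+2) - 1 = 1, borrow out 1
  col 4: (1 - 1 borrow-in) - 1 → borrow from next column: (0+2) - 1 = 1, borrow out 1
  col 5: (1 - 1 borrow-in) - 0 → 0 - 0 = 0, borrow out 0
  col 6: (1 - 0 borrow-in) - 1 → 1 - 1 = 0, borrow out 0
  col 7: (1 - 0 borrow-in) - 0 → 1 - 0 = 1, borrow out 0
  col 8: (0 - 0 borrow-in) - 1 → borrow from next column: (0+2) - 1 = 1, borrow out 1
  col 9: (0 - 1 borrow-in) - 1 → borrow from next column: (-1+2) - 1 = 0, borrow out 1
  col 10: (1 - 1 borrow-in) - 0 → 0 - 0 = 0, borrow out 0
Reading bits MSB→LSB: 00110011110
Strip leading zeros: 110011110
= 110011110


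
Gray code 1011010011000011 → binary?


Gray code: 1011010011000011
MSB stays the same: 1
Each subsequent bit = prev_binary XOR current_gray:
  B[1] = 1 XOR 0 = 1
  B[2] = 1 XOR 1 = 0
  B[3] = 0 XOR 1 = 1
  B[4] = 1 XOR 0 = 1
  B[5] = 1 XOR 1 = 0
  B[6] = 0 XOR 0 = 0
  B[7] = 0 XOR 0 = 0
  B[8] = 0 XOR 1 = 1
  B[9] = 1 XOR 1 = 0
  B[10] = 0 XOR 0 = 0
  B[11] = 0 XOR 0 = 0
  B[12] = 0 XOR 0 = 0
  B[13] = 0 XOR 0 = 0
  B[14] = 0 XOR 1 = 1
  B[15] = 1 XOR 1 = 0
= 1101100010000010 (55426 decimal)


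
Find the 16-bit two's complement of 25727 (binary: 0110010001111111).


Original: 0110010001111111
Step 1 - Invert all bits: 1001101110000000
Step 2 - Add 1: 1001101110000000 + 1
= 1001101110000001 (represents -25727)


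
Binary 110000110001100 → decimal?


Positional values:
Bit 2: 1 × 2^2 = 4
Bit 3: 1 × 2^3 = 8
Bit 7: 1 × 2^7 = 128
Bit 8: 1 × 2^8 = 256
Bit 13: 1 × 2^13 = 8192
Bit 14: 1 × 2^14 = 16384
Sum = 4 + 8 + 128 + 256 + 8192 + 16384
= 24972


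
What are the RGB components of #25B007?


Hex: #25B007
R = 25₁₆ = 37
G = B0₁₆ = 176
B = 07₁₆ = 7
= RGB(37, 176, 7)


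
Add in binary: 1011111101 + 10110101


Align and add column by column (LSB to MSB, carry propagating):
  01011111101
+ 00010110101
  -----------
  col 0: 1 + 1 + 0 (carry in) = 2 → bit 0, carry out 1
  col 1: 0 + 0 + 1 (carry in) = 1 → bit 1, carry out 0
  col 2: 1 + 1 + 0 (carry in) = 2 → bit 0, carry out 1
  col 3: 1 + 0 + 1 (carry in) = 2 → bit 0, carry out 1
  col 4: 1 + 1 + 1 (carry in) = 3 → bit 1, carry out 1
  col 5: 1 + 1 + 1 (carry in) = 3 → bit 1, carry out 1
  col 6: 1 + 0 + 1 (carry in) = 2 → bit 0, carry out 1
  col 7: 1 + 1 + 1 (carry in) = 3 → bit 1, carry out 1
  col 8: 0 + 0 + 1 (carry in) = 1 → bit 1, carry out 0
  col 9: 1 + 0 + 0 (carry in) = 1 → bit 1, carry out 0
  col 10: 0 + 0 + 0 (carry in) = 0 → bit 0, carry out 0
Reading bits MSB→LSB: 01110110010
Strip leading zeros: 1110110010
= 1110110010


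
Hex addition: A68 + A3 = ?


Align and add column by column (LSB to MSB, each column mod 16 with carry):
  0A68
+ 00A3
  ----
  col 0: 8(8) + 3(3) + 0 (carry in) = 11 → B(11), carry out 0
  col 1: 6(6) + A(10) + 0 (carry in) = 16 → 0(0), carry out 1
  col 2: A(10) + 0(0) + 1 (carry in) = 11 → B(11), carry out 0
  col 3: 0(0) + 0(0) + 0 (carry in) = 0 → 0(0), carry out 0
Reading digits MSB→LSB: 0B0B
Strip leading zeros: B0B
= 0xB0B


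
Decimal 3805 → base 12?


Divide by 12 repeatedly:
3805 ÷ 12 = 317 remainder 1
317 ÷ 12 = 26 remainder 5
26 ÷ 12 = 2 remainder 2
2 ÷ 12 = 0 remainder 2
Reading remainders bottom-up:
= 2251


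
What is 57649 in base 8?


Divide by 8 repeatedly:
57649 ÷ 8 = 7206 remainder 1
7206 ÷ 8 = 900 remainder 6
900 ÷ 8 = 112 remainder 4
112 ÷ 8 = 14 remainder 0
14 ÷ 8 = 1 remainder 6
1 ÷ 8 = 0 remainder 1
Reading remainders bottom-up:
= 0o160461


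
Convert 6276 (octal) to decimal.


Positional values:
Position 0: 6 × 8^0 = 6
Position 1: 7 × 8^1 = 56
Position 2: 2 × 8^2 = 128
Position 3: 6 × 8^3 = 3072
Sum = 6 + 56 + 128 + 3072
= 3262


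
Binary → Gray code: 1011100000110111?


Binary: 1011100000110111
Gray code: G = B XOR (B >> 1)
B >> 1 = 0101110000011011
1011100000110111 XOR 0101110000011011:
  1 XOR 0 = 1
  0 XOR 1 = 1
  1 XOR 0 = 1
  1 XOR 1 = 0
  1 XOR 1 = 0
  0 XOR 1 = 1
  0 XOR 0 = 0
  0 XOR 0 = 0
  0 XOR 0 = 0
  0 XOR 0 = 0
  1 XOR 0 = 1
  1 XOR 1 = 0
  0 XOR 1 = 1
  1 XOR 0 = 1
  1 XOR 1 = 0
  1 XOR 1 = 0
= 1110010000101100


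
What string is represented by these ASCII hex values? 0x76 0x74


Codes (hex): 0x76 0x74
Per-code ASCII lookup:
  0x76 = 118  (range 97-122: lowercase, 118 - 97 = 21) → 'v'
  0x74 = 116  (range 97-122: lowercase, 116 - 97 = 19) → 't'
= 'vt'


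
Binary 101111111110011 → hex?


Group into 4-bit nibbles: 0101111111110011
  0101 = 5
  1111 = F
  1111 = F
  0011 = 3
= 0x5FF3


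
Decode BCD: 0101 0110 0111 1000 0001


Each 4-bit group → digit:
  0101 → 5
  0110 → 6
  0111 → 7
  1000 → 8
  0001 → 1
= 56781


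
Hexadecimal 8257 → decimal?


Positional values:
Position 0: 7 × 16^0 = 7 × 1 = 7
Position 1: 5 × 16^1 = 5 × 16 = 80
Position 2: 2 × 16^2 = 2 × 256 = 512
Position 3: 8 × 16^3 = 8 × 4096 = 32768
Sum = 7 + 80 + 512 + 32768
= 33367


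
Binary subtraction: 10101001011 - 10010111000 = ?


Align and subtract column by column (LSB to MSB, borrowing when needed):
  10101001011
- 10010111000
  -----------
  col 0: (1 - 0 borrow-in) - 0 → 1 - 0 = 1, borrow out 0
  col 1: (1 - 0 borrow-in) - 0 → 1 - 0 = 1, borrow out 0
  col 2: (0 - 0 borrow-in) - 0 → 0 - 0 = 0, borrow out 0
  col 3: (1 - 0 borrow-in) - 1 → 1 - 1 = 0, borrow out 0
  col 4: (0 - 0 borrow-in) - 1 → borrow from next column: (0+2) - 1 = 1, borrow out 1
  col 5: (0 - 1 borrow-in) - 1 → borrow from next column: (-1+2) - 1 = 0, borrow out 1
  col 6: (1 - 1 borrow-in) - 0 → 0 - 0 = 0, borrow out 0
  col 7: (0 - 0 borrow-in) - 1 → borrow from next column: (0+2) - 1 = 1, borrow out 1
  col 8: (1 - 1 borrow-in) - 0 → 0 - 0 = 0, borrow out 0
  col 9: (0 - 0 borrow-in) - 0 → 0 - 0 = 0, borrow out 0
  col 10: (1 - 0 borrow-in) - 1 → 1 - 1 = 0, borrow out 0
Reading bits MSB→LSB: 00010010011
Strip leading zeros: 10010011
= 10010011


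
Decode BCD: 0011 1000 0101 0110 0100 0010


Each 4-bit group → digit:
  0011 → 3
  1000 → 8
  0101 → 5
  0110 → 6
  0100 → 4
  0010 → 2
= 385642


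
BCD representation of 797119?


Each digit → 4-bit binary:
  7 → 0111
  9 → 1001
  7 → 0111
  1 → 0001
  1 → 0001
  9 → 1001
= 0111 1001 0111 0001 0001 1001


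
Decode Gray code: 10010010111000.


Gray code: 10010010111000
MSB stays the same: 1
Each subsequent bit = prev_binary XOR current_gray:
  B[1] = 1 XOR 0 = 1
  B[2] = 1 XOR 0 = 1
  B[3] = 1 XOR 1 = 0
  B[4] = 0 XOR 0 = 0
  B[5] = 0 XOR 0 = 0
  B[6] = 0 XOR 1 = 1
  B[7] = 1 XOR 0 = 1
  B[8] = 1 XOR 1 = 0
  B[9] = 0 XOR 1 = 1
  B[10] = 1 XOR 1 = 0
  B[11] = 0 XOR 0 = 0
  B[12] = 0 XOR 0 = 0
  B[13] = 0 XOR 0 = 0
= 11100011010000 (14544 decimal)


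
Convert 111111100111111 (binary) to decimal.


Positional values:
Bit 0: 1 × 2^0 = 1
Bit 1: 1 × 2^1 = 2
Bit 2: 1 × 2^2 = 4
Bit 3: 1 × 2^3 = 8
Bit 4: 1 × 2^4 = 16
Bit 5: 1 × 2^5 = 32
Bit 8: 1 × 2^8 = 256
Bit 9: 1 × 2^9 = 512
Bit 10: 1 × 2^10 = 1024
Bit 11: 1 × 2^11 = 2048
Bit 12: 1 × 2^12 = 4096
Bit 13: 1 × 2^13 = 8192
Bit 14: 1 × 2^14 = 16384
Sum = 1 + 2 + 4 + 8 + 16 + 32 + 256 + 512 + 1024 + 2048 + 4096 + 8192 + 16384
= 32575


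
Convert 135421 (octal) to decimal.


Positional values:
Position 0: 1 × 8^0 = 1
Position 1: 2 × 8^1 = 16
Position 2: 4 × 8^2 = 256
Position 3: 5 × 8^3 = 2560
Position 4: 3 × 8^4 = 12288
Position 5: 1 × 8^5 = 32768
Sum = 1 + 16 + 256 + 2560 + 12288 + 32768
= 47889


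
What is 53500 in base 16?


Divide by 16 repeatedly:
53500 ÷ 16 = 3343 remainder 12 (C)
3343 ÷ 16 = 208 remainder 15 (F)
208 ÷ 16 = 13 remainder 0 (0)
13 ÷ 16 = 0 remainder 13 (D)
Reading remainders bottom-up:
= 0xD0FC


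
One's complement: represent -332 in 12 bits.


Original: 000101001100
Invert all bits:
  bit 0: 0 → 1
  bit 1: 0 → 1
  bit 2: 0 → 1
  bit 3: 1 → 0
  bit 4: 0 → 1
  bit 5: 1 → 0
  bit 6: 0 → 1
  bit 7: 0 → 1
  bit 8: 1 → 0
  bit 9: 1 → 0
  bit 10: 0 → 1
  bit 11: 0 → 1
= 111010110011


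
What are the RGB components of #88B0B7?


Hex: #88B0B7
R = 88₁₆ = 136
G = B0₁₆ = 176
B = B7₁₆ = 183
= RGB(136, 176, 183)


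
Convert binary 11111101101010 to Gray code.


Binary: 11111101101010
Gray code: G = B XOR (B >> 1)
B >> 1 = 01111110110101
11111101101010 XOR 01111110110101:
  1 XOR 0 = 1
  1 XOR 1 = 0
  1 XOR 1 = 0
  1 XOR 1 = 0
  1 XOR 1 = 0
  1 XOR 1 = 0
  0 XOR 1 = 1
  1 XOR 0 = 1
  1 XOR 1 = 0
  0 XOR 1 = 1
  1 XOR 0 = 1
  0 XOR 1 = 1
  1 XOR 0 = 1
  0 XOR 1 = 1
= 10000011011111


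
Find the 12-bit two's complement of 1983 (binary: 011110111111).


Original: 011110111111
Step 1 - Invert all bits: 100001000000
Step 2 - Add 1: 100001000000 + 1
= 100001000001 (represents -1983)


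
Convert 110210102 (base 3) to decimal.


Positional values (base 3):
  2 × 3^0 = 2 × 1 = 2
  0 × 3^1 = 0 × 3 = 0
  1 × 3^2 = 1 × 9 = 9
  0 × 3^3 = 0 × 27 = 0
  1 × 3^4 = 1 × 81 = 81
  2 × 3^5 = 2 × 243 = 486
  0 × 3^6 = 0 × 729 = 0
  1 × 3^7 = 1 × 2187 = 2187
  1 × 3^8 = 1 × 6561 = 6561
Sum = 2 + 0 + 9 + 0 + 81 + 486 + 0 + 2187 + 6561
= 9326


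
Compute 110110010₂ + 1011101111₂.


Align and add column by column (LSB to MSB, carry propagating):
  00110110010
+ 01011101111
  -----------
  col 0: 0 + 1 + 0 (carry in) = 1 → bit 1, carry out 0
  col 1: 1 + 1 + 0 (carry in) = 2 → bit 0, carry out 1
  col 2: 0 + 1 + 1 (carry in) = 2 → bit 0, carry out 1
  col 3: 0 + 1 + 1 (carry in) = 2 → bit 0, carry out 1
  col 4: 1 + 0 + 1 (carry in) = 2 → bit 0, carry out 1
  col 5: 1 + 1 + 1 (carry in) = 3 → bit 1, carry out 1
  col 6: 0 + 1 + 1 (carry in) = 2 → bit 0, carry out 1
  col 7: 1 + 1 + 1 (carry in) = 3 → bit 1, carry out 1
  col 8: 1 + 0 + 1 (carry in) = 2 → bit 0, carry out 1
  col 9: 0 + 1 + 1 (carry in) = 2 → bit 0, carry out 1
  col 10: 0 + 0 + 1 (carry in) = 1 → bit 1, carry out 0
Reading bits MSB→LSB: 10010100001
Strip leading zeros: 10010100001
= 10010100001


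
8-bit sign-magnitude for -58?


Sign bit: 1 (negative)
Magnitude: 58 = 0111010
= 10111010


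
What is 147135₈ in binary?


Each octal digit → 3 binary bits:
  1 = 001
  4 = 100
  7 = 111
  1 = 001
  3 = 011
  5 = 101
Concatenate: 001 100 111 001 011 101
= 001100111001011101


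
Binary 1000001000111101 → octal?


Group into 3-bit groups: 001000001000111101
  001 = 1
  000 = 0
  001 = 1
  000 = 0
  111 = 7
  101 = 5
= 0o101075


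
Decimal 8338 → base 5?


Divide by 5 repeatedly:
8338 ÷ 5 = 1667 remainder 3
1667 ÷ 5 = 333 remainder 2
333 ÷ 5 = 66 remainder 3
66 ÷ 5 = 13 remainder 1
13 ÷ 5 = 2 remainder 3
2 ÷ 5 = 0 remainder 2
Reading remainders bottom-up:
= 231323


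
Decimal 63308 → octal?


Divide by 8 repeatedly:
63308 ÷ 8 = 7913 remainder 4
7913 ÷ 8 = 989 remainder 1
989 ÷ 8 = 123 remainder 5
123 ÷ 8 = 15 remainder 3
15 ÷ 8 = 1 remainder 7
1 ÷ 8 = 0 remainder 1
Reading remainders bottom-up:
= 0o173514


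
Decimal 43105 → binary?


Divide by 2 repeatedly:
43105 ÷ 2 = 21552 remainder 1
21552 ÷ 2 = 10776 remainder 0
10776 ÷ 2 = 5388 remainder 0
5388 ÷ 2 = 2694 remainder 0
2694 ÷ 2 = 1347 remainder 0
1347 ÷ 2 = 673 remainder 1
673 ÷ 2 = 336 remainder 1
336 ÷ 2 = 168 remainder 0
168 ÷ 2 = 84 remainder 0
84 ÷ 2 = 42 remainder 0
42 ÷ 2 = 21 remainder 0
21 ÷ 2 = 10 remainder 1
10 ÷ 2 = 5 remainder 0
5 ÷ 2 = 2 remainder 1
2 ÷ 2 = 1 remainder 0
1 ÷ 2 = 0 remainder 1
Reading remainders bottom-up:
= 1010100001100001


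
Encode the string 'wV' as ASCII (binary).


String: 'wV'  (2 characters)
Per-character ASCII lookup:
  'w': lowercase starts at 97: 'w' = 97 + 22 = 119 → 1110111
  'V': uppercase starts at 65: 'V' = 65 + 21 = 86 → 1010110
= 1110111 1010110


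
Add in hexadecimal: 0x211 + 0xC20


Align and add column by column (LSB to MSB, each column mod 16 with carry):
  0211
+ 0C20
  ----
  col 0: 1(1) + 0(0) + 0 (carry in) = 1 → 1(1), carry out 0
  col 1: 1(1) + 2(2) + 0 (carry in) = 3 → 3(3), carry out 0
  col 2: 2(2) + C(12) + 0 (carry in) = 14 → E(14), carry out 0
  col 3: 0(0) + 0(0) + 0 (carry in) = 0 → 0(0), carry out 0
Reading digits MSB→LSB: 0E31
Strip leading zeros: E31
= 0xE31


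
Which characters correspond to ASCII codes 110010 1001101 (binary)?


Codes (binary): 110010 1001101
Per-code ASCII lookup:
  110010 = 50  (range 48-57: digits, 50 - 48 = 2) → '2'
  1001101 = 77  (range 65-90: uppercase, 77 - 65 = 12) → 'M'
= '2M'


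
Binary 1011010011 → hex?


Group into 4-bit nibbles: 001011010011
  0010 = 2
  1101 = D
  0011 = 3
= 0x2D3


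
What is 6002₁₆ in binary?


Each hex digit → 4 binary bits:
  6 = 0110
  0 = 0000
  0 = 0000
  2 = 0010
Concatenate: 0110 0000 0000 0010
= 0110000000000010


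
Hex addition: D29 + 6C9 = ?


Align and add column by column (LSB to MSB, each column mod 16 with carry):
  0D29
+ 06C9
  ----
  col 0: 9(9) + 9(9) + 0 (carry in) = 18 → 2(2), carry out 1
  col 1: 2(2) + C(12) + 1 (carry in) = 15 → F(15), carry out 0
  col 2: D(13) + 6(6) + 0 (carry in) = 19 → 3(3), carry out 1
  col 3: 0(0) + 0(0) + 1 (carry in) = 1 → 1(1), carry out 0
Reading digits MSB→LSB: 13F2
Strip leading zeros: 13F2
= 0x13F2


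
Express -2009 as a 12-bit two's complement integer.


Original: 011111011001
Step 1 - Invert all bits: 100000100110
Step 2 - Add 1: 100000100110 + 1
= 100000100111 (represents -2009)


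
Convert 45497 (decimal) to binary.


Divide by 2 repeatedly:
45497 ÷ 2 = 22748 remainder 1
22748 ÷ 2 = 11374 remainder 0
11374 ÷ 2 = 5687 remainder 0
5687 ÷ 2 = 2843 remainder 1
2843 ÷ 2 = 1421 remainder 1
1421 ÷ 2 = 710 remainder 1
710 ÷ 2 = 355 remainder 0
355 ÷ 2 = 177 remainder 1
177 ÷ 2 = 88 remainder 1
88 ÷ 2 = 44 remainder 0
44 ÷ 2 = 22 remainder 0
22 ÷ 2 = 11 remainder 0
11 ÷ 2 = 5 remainder 1
5 ÷ 2 = 2 remainder 1
2 ÷ 2 = 1 remainder 0
1 ÷ 2 = 0 remainder 1
Reading remainders bottom-up:
= 1011000110111001


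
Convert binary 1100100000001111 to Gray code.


Binary: 1100100000001111
Gray code: G = B XOR (B >> 1)
B >> 1 = 0110010000000111
1100100000001111 XOR 0110010000000111:
  1 XOR 0 = 1
  1 XOR 1 = 0
  0 XOR 1 = 1
  0 XOR 0 = 0
  1 XOR 0 = 1
  0 XOR 1 = 1
  0 XOR 0 = 0
  0 XOR 0 = 0
  0 XOR 0 = 0
  0 XOR 0 = 0
  0 XOR 0 = 0
  0 XOR 0 = 0
  1 XOR 0 = 1
  1 XOR 1 = 0
  1 XOR 1 = 0
  1 XOR 1 = 0
= 1010110000001000


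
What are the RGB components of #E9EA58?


Hex: #E9EA58
R = E9₁₆ = 233
G = EA₁₆ = 234
B = 58₁₆ = 88
= RGB(233, 234, 88)


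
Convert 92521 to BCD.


Each digit → 4-bit binary:
  9 → 1001
  2 → 0010
  5 → 0101
  2 → 0010
  1 → 0001
= 1001 0010 0101 0010 0001


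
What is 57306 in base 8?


Divide by 8 repeatedly:
57306 ÷ 8 = 7163 remainder 2
7163 ÷ 8 = 895 remainder 3
895 ÷ 8 = 111 remainder 7
111 ÷ 8 = 13 remainder 7
13 ÷ 8 = 1 remainder 5
1 ÷ 8 = 0 remainder 1
Reading remainders bottom-up:
= 0o157732


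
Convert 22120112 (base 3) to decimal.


Positional values (base 3):
  2 × 3^0 = 2 × 1 = 2
  1 × 3^1 = 1 × 3 = 3
  1 × 3^2 = 1 × 9 = 9
  0 × 3^3 = 0 × 27 = 0
  2 × 3^4 = 2 × 81 = 162
  1 × 3^5 = 1 × 243 = 243
  2 × 3^6 = 2 × 729 = 1458
  2 × 3^7 = 2 × 2187 = 4374
Sum = 2 + 3 + 9 + 0 + 162 + 243 + 1458 + 4374
= 6251


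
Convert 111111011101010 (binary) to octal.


Group into 3-bit groups: 111111011101010
  111 = 7
  111 = 7
  011 = 3
  101 = 5
  010 = 2
= 0o77352


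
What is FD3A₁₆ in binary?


Each hex digit → 4 binary bits:
  F = 1111
  D = 1101
  3 = 0011
  A = 1010
Concatenate: 1111 1101 0011 1010
= 1111110100111010


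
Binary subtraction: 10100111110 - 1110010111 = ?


Align and subtract column by column (LSB to MSB, borrowing when needed):
  10100111110
- 01110010111
  -----------
  col 0: (0 - 0 borrow-in) - 1 → borrow from next column: (0+2) - 1 = 1, borrow out 1
  col 1: (1 - 1 borrow-in) - 1 → borrow from next column: (0+2) - 1 = 1, borrow out 1
  col 2: (1 - 1 borrow-in) - 1 → borrow from next column: (0+2) - 1 = 1, borrow out 1
  col 3: (1 - 1 borrow-in) - 0 → 0 - 0 = 0, borrow out 0
  col 4: (1 - 0 borrow-in) - 1 → 1 - 1 = 0, borrow out 0
  col 5: (1 - 0 borrow-in) - 0 → 1 - 0 = 1, borrow out 0
  col 6: (0 - 0 borrow-in) - 0 → 0 - 0 = 0, borrow out 0
  col 7: (0 - 0 borrow-in) - 1 → borrow from next column: (0+2) - 1 = 1, borrow out 1
  col 8: (1 - 1 borrow-in) - 1 → borrow from next column: (0+2) - 1 = 1, borrow out 1
  col 9: (0 - 1 borrow-in) - 1 → borrow from next column: (-1+2) - 1 = 0, borrow out 1
  col 10: (1 - 1 borrow-in) - 0 → 0 - 0 = 0, borrow out 0
Reading bits MSB→LSB: 00110100111
Strip leading zeros: 110100111
= 110100111


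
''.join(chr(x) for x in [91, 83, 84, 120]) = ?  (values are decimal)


Codes (decimal): 91 83 84 120
Per-code ASCII lookup:
  91  (special character) → '['
  83  (range 65-90: uppercase, 83 - 65 = 18) → 'S'
  84  (range 65-90: uppercase, 84 - 65 = 19) → 'T'
  120  (range 97-122: lowercase, 120 - 97 = 23) → 'x'
= '[STx'


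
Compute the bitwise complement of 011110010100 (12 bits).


Original: 011110010100
Invert all bits:
  bit 0: 0 → 1
  bit 1: 1 → 0
  bit 2: 1 → 0
  bit 3: 1 → 0
  bit 4: 1 → 0
  bit 5: 0 → 1
  bit 6: 0 → 1
  bit 7: 1 → 0
  bit 8: 0 → 1
  bit 9: 1 → 0
  bit 10: 0 → 1
  bit 11: 0 → 1
= 100001101011


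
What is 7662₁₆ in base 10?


Positional values:
Position 0: 2 × 16^0 = 2 × 1 = 2
Position 1: 6 × 16^1 = 6 × 16 = 96
Position 2: 6 × 16^2 = 6 × 256 = 1536
Position 3: 7 × 16^3 = 7 × 4096 = 28672
Sum = 2 + 96 + 1536 + 28672
= 30306


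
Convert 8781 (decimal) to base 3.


Divide by 3 repeatedly:
8781 ÷ 3 = 2927 remainder 0
2927 ÷ 3 = 975 remainder 2
975 ÷ 3 = 325 remainder 0
325 ÷ 3 = 108 remainder 1
108 ÷ 3 = 36 remainder 0
36 ÷ 3 = 12 remainder 0
12 ÷ 3 = 4 remainder 0
4 ÷ 3 = 1 remainder 1
1 ÷ 3 = 0 remainder 1
Reading remainders bottom-up:
= 110001020


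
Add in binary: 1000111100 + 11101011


Align and add column by column (LSB to MSB, carry propagating):
  01000111100
+ 00011101011
  -----------
  col 0: 0 + 1 + 0 (carry in) = 1 → bit 1, carry out 0
  col 1: 0 + 1 + 0 (carry in) = 1 → bit 1, carry out 0
  col 2: 1 + 0 + 0 (carry in) = 1 → bit 1, carry out 0
  col 3: 1 + 1 + 0 (carry in) = 2 → bit 0, carry out 1
  col 4: 1 + 0 + 1 (carry in) = 2 → bit 0, carry out 1
  col 5: 1 + 1 + 1 (carry in) = 3 → bit 1, carry out 1
  col 6: 0 + 1 + 1 (carry in) = 2 → bit 0, carry out 1
  col 7: 0 + 1 + 1 (carry in) = 2 → bit 0, carry out 1
  col 8: 0 + 0 + 1 (carry in) = 1 → bit 1, carry out 0
  col 9: 1 + 0 + 0 (carry in) = 1 → bit 1, carry out 0
  col 10: 0 + 0 + 0 (carry in) = 0 → bit 0, carry out 0
Reading bits MSB→LSB: 01100100111
Strip leading zeros: 1100100111
= 1100100111


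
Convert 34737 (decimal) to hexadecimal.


Divide by 16 repeatedly:
34737 ÷ 16 = 2171 remainder 1 (1)
2171 ÷ 16 = 135 remainder 11 (B)
135 ÷ 16 = 8 remainder 7 (7)
8 ÷ 16 = 0 remainder 8 (8)
Reading remainders bottom-up:
= 0x87B1


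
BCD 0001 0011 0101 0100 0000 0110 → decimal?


Each 4-bit group → digit:
  0001 → 1
  0011 → 3
  0101 → 5
  0100 → 4
  0000 → 0
  0110 → 6
= 135406


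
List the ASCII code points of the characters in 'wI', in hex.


String: 'wI'  (2 characters)
Per-character ASCII lookup:
  'w': lowercase starts at 97: 'w' = 97 + 22 = 119 → 0x77
  'I': uppercase starts at 65: 'I' = 65 + 8 = 73 → 0x49
= 0x77 0x49


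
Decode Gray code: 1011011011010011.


Gray code: 1011011011010011
MSB stays the same: 1
Each subsequent bit = prev_binary XOR current_gray:
  B[1] = 1 XOR 0 = 1
  B[2] = 1 XOR 1 = 0
  B[3] = 0 XOR 1 = 1
  B[4] = 1 XOR 0 = 1
  B[5] = 1 XOR 1 = 0
  B[6] = 0 XOR 1 = 1
  B[7] = 1 XOR 0 = 1
  B[8] = 1 XOR 1 = 0
  B[9] = 0 XOR 1 = 1
  B[10] = 1 XOR 0 = 1
  B[11] = 1 XOR 1 = 0
  B[12] = 0 XOR 0 = 0
  B[13] = 0 XOR 0 = 0
  B[14] = 0 XOR 1 = 1
  B[15] = 1 XOR 1 = 0
= 1101101101100010 (56162 decimal)


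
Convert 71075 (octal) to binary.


Each octal digit → 3 binary bits:
  7 = 111
  1 = 001
  0 = 000
  7 = 111
  5 = 101
Concatenate: 111 001 000 111 101
= 111001000111101


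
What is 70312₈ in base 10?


Positional values:
Position 0: 2 × 8^0 = 2
Position 1: 1 × 8^1 = 8
Position 2: 3 × 8^2 = 192
Position 3: 0 × 8^3 = 0
Position 4: 7 × 8^4 = 28672
Sum = 2 + 8 + 192 + 0 + 28672
= 28874


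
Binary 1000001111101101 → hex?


Group into 4-bit nibbles: 1000001111101101
  1000 = 8
  0011 = 3
  1110 = E
  1101 = D
= 0x83ED


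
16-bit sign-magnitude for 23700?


Sign bit: 0 (positive)
Magnitude: 23700 = 101110010010100
= 0101110010010100


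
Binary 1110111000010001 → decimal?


Positional values:
Bit 0: 1 × 2^0 = 1
Bit 4: 1 × 2^4 = 16
Bit 9: 1 × 2^9 = 512
Bit 10: 1 × 2^10 = 1024
Bit 11: 1 × 2^11 = 2048
Bit 13: 1 × 2^13 = 8192
Bit 14: 1 × 2^14 = 16384
Bit 15: 1 × 2^15 = 32768
Sum = 1 + 16 + 512 + 1024 + 2048 + 8192 + 16384 + 32768
= 60945


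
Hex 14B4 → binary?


Each hex digit → 4 binary bits:
  1 = 0001
  4 = 0100
  B = 1011
  4 = 0100
Concatenate: 0001 0100 1011 0100
= 0001010010110100


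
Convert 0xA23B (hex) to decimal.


Positional values:
Position 0: B × 16^0 = 11 × 1 = 11
Position 1: 3 × 16^1 = 3 × 16 = 48
Position 2: 2 × 16^2 = 2 × 256 = 512
Position 3: A × 16^3 = 10 × 4096 = 40960
Sum = 11 + 48 + 512 + 40960
= 41531


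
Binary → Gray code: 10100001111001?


Binary: 10100001111001
Gray code: G = B XOR (B >> 1)
B >> 1 = 01010000111100
10100001111001 XOR 01010000111100:
  1 XOR 0 = 1
  0 XOR 1 = 1
  1 XOR 0 = 1
  0 XOR 1 = 1
  0 XOR 0 = 0
  0 XOR 0 = 0
  0 XOR 0 = 0
  1 XOR 0 = 1
  1 XOR 1 = 0
  1 XOR 1 = 0
  1 XOR 1 = 0
  0 XOR 1 = 1
  0 XOR 0 = 0
  1 XOR 0 = 1
= 11110001000101
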